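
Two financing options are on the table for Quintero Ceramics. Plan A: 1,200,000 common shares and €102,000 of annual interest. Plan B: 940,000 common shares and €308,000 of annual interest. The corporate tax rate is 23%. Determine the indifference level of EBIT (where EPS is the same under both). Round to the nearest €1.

Set EPS_A = EPS_B: (EBIT − €102,000)(1 − 0.23) ÷ 1,200,000 = (EBIT − €308,000)(1 − 0.23) ÷ 940,000.
Cancelling (1 − t) and cross-multiplying: 940,000·(EBIT − 102,000) = 1,200,000·(EBIT − 308,000).
EBIT × (1,200,000 − 940,000) = 308,000 × 1,200,000 − 102,000 × 940,000 = 273,720,000,000, so EBIT = 273,720,000,000 ÷ 260,000 = 1,052,769.23.

€1,052,769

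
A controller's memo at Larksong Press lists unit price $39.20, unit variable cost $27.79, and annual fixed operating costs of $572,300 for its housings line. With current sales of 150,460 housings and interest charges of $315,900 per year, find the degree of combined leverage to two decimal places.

Total contribution margin = 150,460 × $11.41 = $1,716,748.60.
Operating income = contribution − fixed costs = $1,716,748.60 − $572,300 = $1,144,448.60. Interest = $315,900.00.
DOL = $1,716,748.60 ÷ $1,144,448.60 = 1.5001; DFL = $1,144,448.60 ÷ $828,548.60 = 1.3813.
DCL = DOL × DFL = 1.5001 × 1.3813 = 2.0721.

2.07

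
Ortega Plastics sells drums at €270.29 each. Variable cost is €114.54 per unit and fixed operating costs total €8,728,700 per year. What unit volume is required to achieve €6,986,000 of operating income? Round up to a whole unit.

100,897 drums

Unit CM = price − variable cost = €270.29 − €114.54 = €155.75.
Required volume = (fixed costs + target profit) ÷ CM = (€8,728,700 + €6,986,000) ÷ €155.75 = 100,896.95, so 100,897 drums.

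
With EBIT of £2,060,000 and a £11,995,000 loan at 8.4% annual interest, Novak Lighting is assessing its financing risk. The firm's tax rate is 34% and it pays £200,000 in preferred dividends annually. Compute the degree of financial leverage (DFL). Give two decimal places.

Annual interest charges come to £1,007,580.00.
Preferred dividends grossed up pre-tax: £200,000 / (1 − 0.34) = £303,030.30.
DFL = EBIT ÷ [EBIT − I − D_p/(1−t)] = £2,060,000 ÷ [£2,060,000 − £1,007,580.00 − £303,030.30] = £2,060,000 ÷ £749,389.70 = 2.7489.

2.75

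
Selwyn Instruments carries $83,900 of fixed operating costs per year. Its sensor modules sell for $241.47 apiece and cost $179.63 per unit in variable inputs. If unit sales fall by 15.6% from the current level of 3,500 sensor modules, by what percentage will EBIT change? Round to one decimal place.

At 3,500 units, contribution = 3,500 × $61.84 = $216,440.00.
Subtracting fixed costs: EBIT = $216,440.00 − $83,900 = $132,540.00.
Degree of operating leverage = $216,440.00 / $132,540.00 = 1.6330.
Operating income changes by 1.6330 × -15.6% = -25.5%.

-25.5%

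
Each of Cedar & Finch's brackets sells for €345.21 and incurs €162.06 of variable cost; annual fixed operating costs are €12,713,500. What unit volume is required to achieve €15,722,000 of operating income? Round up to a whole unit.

155,258 brackets

Each unit contributes €345.21 − €162.06 = €183.15.
Need Q such that Q × €183.15 − €12,713,500 = €15,722,000, i.e. Q = €28,435,500 / €183.15 = 155,257.99 → 155,258.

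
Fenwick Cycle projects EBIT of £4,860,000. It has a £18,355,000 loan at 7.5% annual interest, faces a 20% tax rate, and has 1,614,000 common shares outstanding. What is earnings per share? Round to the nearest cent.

£1.73

Interest = £1,376,625.00, so EBT = £4,860,000 − £1,376,625.00 = £3,483,375.00.
After tax at 20%: net income = £3,483,375.00 × 0.80 = £2,786,700.00.
Per share: £2,786,700.00 / 1,614,000 shares = £1.73.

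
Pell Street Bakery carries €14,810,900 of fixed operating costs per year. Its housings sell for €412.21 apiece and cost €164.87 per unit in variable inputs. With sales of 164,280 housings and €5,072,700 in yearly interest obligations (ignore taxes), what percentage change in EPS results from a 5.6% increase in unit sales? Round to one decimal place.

Total contribution margin = 164,280 × €247.34 = €40,633,015.20.
Subtracting fixed costs: EBIT = €40,633,015.20 − €14,810,900 = €25,822,115.20.
Interest = €5,072,700.00, so EBIT − I = €20,749,415.20.
Degree of combined leverage = contribution ÷ (EBIT − I) = €40,633,015.20 ÷ €20,749,415.20 = 1.9583.
EPS therefore changes by 1.9583 × (+5.6%) = +11.0%.

+11.0%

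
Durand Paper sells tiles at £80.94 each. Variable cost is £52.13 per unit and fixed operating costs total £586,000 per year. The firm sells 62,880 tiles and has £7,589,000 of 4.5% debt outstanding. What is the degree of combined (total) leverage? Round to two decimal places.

Total contribution margin = 62,880 × £28.81 = £1,811,572.80.
Operating income = contribution − fixed costs = £1,811,572.80 − £586,000 = £1,225,572.80. Interest = £341,505.00.
DOL = £1,811,572.80 ÷ £1,225,572.80 = 1.4781; DFL = £1,225,572.80 ÷ £884,067.80 = 1.3863.
DCL = DOL × DFL = 1.4781 × 1.3863 = 2.0491.

2.05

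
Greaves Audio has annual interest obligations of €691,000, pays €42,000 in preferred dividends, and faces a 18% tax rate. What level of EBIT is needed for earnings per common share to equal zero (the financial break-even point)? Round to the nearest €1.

Grossing the preferred dividend up to pre-tax terms: €42,000 / (1 − 0.18) = €51,219.51.
Financial break-even EBIT = interest + D_p ÷ (1 − t) = €691,000 + €51,219.51 = €742,219.51.

€742,220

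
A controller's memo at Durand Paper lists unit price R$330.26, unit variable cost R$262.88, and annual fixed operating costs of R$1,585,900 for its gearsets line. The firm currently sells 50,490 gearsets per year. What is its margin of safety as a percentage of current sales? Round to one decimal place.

53.4%

Each unit contributes R$330.26 − R$262.88 = R$67.38. Break-even units = R$1,585,900 ÷ R$67.38 = 23,536.66; break-even revenue = 23,536.66 × R$330.26 = R$7,773,216.59.
Actual sales revenue = 50,490 × R$330.26 = R$16,674,827.40.
Margin of safety = (R$16,674,827.40 − R$7,773,216.59) ÷ R$16,674,827.40 = 53.4%.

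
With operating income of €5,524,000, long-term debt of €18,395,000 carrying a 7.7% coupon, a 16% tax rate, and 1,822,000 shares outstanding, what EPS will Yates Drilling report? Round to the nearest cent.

Interest = €1,416,415.00, so EBT = €5,524,000 − €1,416,415.00 = €4,107,585.00.
Net income = €4,107,585.00 × (1 − 0.16) = €3,450,371.40.
Per share: €3,450,371.40 / 1,822,000 shares = €1.89.

€1.89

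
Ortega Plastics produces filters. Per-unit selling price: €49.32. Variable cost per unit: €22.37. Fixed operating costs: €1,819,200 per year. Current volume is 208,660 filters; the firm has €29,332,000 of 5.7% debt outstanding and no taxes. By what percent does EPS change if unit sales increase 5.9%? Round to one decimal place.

+15.6%

Total contribution margin = 208,660 × €26.95 = €5,623,387.00.
Subtracting fixed costs: EBIT = €5,623,387.00 − €1,819,200 = €3,804,187.00.
After interest of €1,671,924.00, pre-tax earnings = €2,132,263.00.
DCL = total CM / (EBIT − I) = €5,623,387.00 / €2,132,263.00 = 2.6373.
EPS therefore changes by 2.6373 × (+5.9%) = +15.6%.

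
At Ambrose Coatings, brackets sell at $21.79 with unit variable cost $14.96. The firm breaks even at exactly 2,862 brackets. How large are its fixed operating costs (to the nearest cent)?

Each unit contributes $21.79 − $14.96 = $6.83.
Fixed costs = break-even units × CM = 2,862 × $6.83 = $19,547.46.

$19,547.46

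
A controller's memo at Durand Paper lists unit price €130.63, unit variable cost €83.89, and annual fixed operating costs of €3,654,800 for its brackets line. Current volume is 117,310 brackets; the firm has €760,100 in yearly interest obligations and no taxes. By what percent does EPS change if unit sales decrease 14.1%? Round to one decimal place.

Total contribution margin = 117,310 × €46.74 = €5,483,069.40.
EBIT = €5,483,069.40 − €3,654,800 = €1,828,269.40.
Interest = €760,100.00, so EBIT − I = €1,068,169.40.
Degree of combined leverage = contribution ÷ (EBIT − I) = €5,483,069.40 ÷ €1,068,169.40 = 5.1331.
EPS therefore changes by 5.1331 × (-14.1%) = -72.4%.

-72.4%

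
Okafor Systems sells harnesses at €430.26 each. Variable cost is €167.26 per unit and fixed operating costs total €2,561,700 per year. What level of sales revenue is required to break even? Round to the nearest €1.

€4,190,863

CM per unit = €430.26 − €167.26 = €263.00; CM ratio = €263.00 / €430.26 = 0.6113.
Break-even sales = FC ÷ CM ratio = €2,561,700 × €430.26 / €263.00 = €4,190,863.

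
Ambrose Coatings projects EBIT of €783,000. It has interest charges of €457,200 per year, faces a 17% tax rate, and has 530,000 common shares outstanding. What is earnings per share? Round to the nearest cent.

Pre-tax income = €783,000 − €457,200.00 = €325,800.00.
Net income = €325,800.00 × (1 − 0.17) = €270,414.00.
Per share: €270,414.00 / 530,000 shares = €0.51.

€0.51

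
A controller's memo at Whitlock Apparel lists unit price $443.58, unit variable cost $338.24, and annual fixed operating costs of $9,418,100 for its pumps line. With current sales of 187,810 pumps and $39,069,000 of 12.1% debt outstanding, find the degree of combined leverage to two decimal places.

3.51

Total contribution margin = 187,810 × $105.34 = $19,783,905.40.
Subtracting fixed costs: EBIT = $19,783,905.40 − $9,418,100 = $10,365,805.40. Interest = $4,727,349.00, so EBIT − I = $5,638,456.40.
Degree of total leverage = total CM / (EBIT − interest) = $19,783,905.40 / $5,638,456.40 = 3.5087.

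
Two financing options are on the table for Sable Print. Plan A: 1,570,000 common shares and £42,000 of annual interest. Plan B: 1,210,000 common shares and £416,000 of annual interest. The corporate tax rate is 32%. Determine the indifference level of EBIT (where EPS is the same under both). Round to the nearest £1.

£1,673,056

At indifference, (EBIT − 42,000)(1 − t)/1,570,000 = (EBIT − 416,000)(1 − t)/1,210,000.
Cancelling (1 − t) and cross-multiplying: 1,210,000·(EBIT − 42,000) = 1,570,000·(EBIT − 416,000).
EBIT × (1,570,000 − 1,210,000) = 416,000 × 1,570,000 − 42,000 × 1,210,000 = 602,300,000,000, so EBIT = 602,300,000,000 ÷ 360,000 = 1,673,055.56.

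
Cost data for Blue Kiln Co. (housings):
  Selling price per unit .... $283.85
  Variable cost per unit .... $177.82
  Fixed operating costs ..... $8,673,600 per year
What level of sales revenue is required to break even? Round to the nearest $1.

$23,219,856

CM per unit = $283.85 − $177.82 = $106.03; CM ratio = $106.03 / $283.85 = 0.3735.
Break-even revenue = fixed costs × price ÷ CM = $8,673,600 × $283.85 ÷ $106.03 = $23,219,856.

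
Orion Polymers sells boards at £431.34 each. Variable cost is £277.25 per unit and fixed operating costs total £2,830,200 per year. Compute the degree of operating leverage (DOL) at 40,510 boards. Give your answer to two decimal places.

1.83

At 40,510 units, contribution = 40,510 × £154.09 = £6,242,185.90.
Subtracting fixed costs: EBIT = £6,242,185.90 − £2,830,200 = £3,411,985.90.
So DOL = total CM / EBIT = £6,242,185.90 / £3,411,985.90 = 1.8295.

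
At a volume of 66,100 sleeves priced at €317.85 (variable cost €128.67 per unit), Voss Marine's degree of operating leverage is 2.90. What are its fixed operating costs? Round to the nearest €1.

€8,192,799

At 66,100 units, contribution = 66,100 × €189.18 = €12,504,798.00.
Since DOL = CM ÷ EBIT, EBIT = €12,504,798.00 ÷ 2.90 = €4,311,999.31.
And FC = contribution − EBIT = €12,504,798.00 − €4,311,999.31 = €8,192,799.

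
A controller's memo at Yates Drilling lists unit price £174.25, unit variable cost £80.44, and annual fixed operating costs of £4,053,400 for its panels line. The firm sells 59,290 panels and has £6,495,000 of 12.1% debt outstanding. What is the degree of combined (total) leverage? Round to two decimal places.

At 59,290 units, contribution = 59,290 × £93.81 = £5,561,994.90.
Operating income = contribution − fixed costs = £5,561,994.90 − £4,053,400 = £1,508,594.90. Interest = £785,895.00.
DOL = £5,561,994.90 ÷ £1,508,594.90 = 3.6869; DFL = £1,508,594.90 ÷ £722,699.90 = 2.0874.
Combined leverage = 3.6869 × 2.0874 = 7.6960.

7.70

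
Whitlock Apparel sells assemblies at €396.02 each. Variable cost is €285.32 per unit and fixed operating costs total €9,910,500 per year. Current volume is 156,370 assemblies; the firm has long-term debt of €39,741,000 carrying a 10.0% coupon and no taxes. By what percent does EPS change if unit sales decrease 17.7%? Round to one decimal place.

Contribution at this volume is 156,370 × €110.70 = €17,310,159.00.
Subtracting fixed costs: EBIT = €17,310,159.00 − €9,910,500 = €7,399,659.00.
Interest = €3,974,100.00, so EBIT − I = €3,425,559.00.
Degree of combined leverage = contribution ÷ (EBIT − I) = €17,310,159.00 ÷ €3,425,559.00 = 5.0532.
EPS therefore changes by 5.0532 × (-17.7%) = -89.4%.

-89.4%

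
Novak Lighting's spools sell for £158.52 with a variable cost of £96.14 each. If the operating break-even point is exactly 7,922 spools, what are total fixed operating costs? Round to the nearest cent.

£494,174.36

Unit CM = price − variable cost = £158.52 − £96.14 = £62.38.
Fixed costs = break-even units × CM = 7,922 × £62.38 = £494,174.36.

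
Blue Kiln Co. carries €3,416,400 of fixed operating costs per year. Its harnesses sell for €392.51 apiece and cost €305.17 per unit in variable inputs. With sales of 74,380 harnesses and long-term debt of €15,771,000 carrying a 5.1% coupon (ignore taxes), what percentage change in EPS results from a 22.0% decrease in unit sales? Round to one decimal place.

At 74,380 units, contribution = 74,380 × €87.34 = €6,496,349.20.
EBIT = €6,496,349.20 − €3,416,400 = €3,079,949.20.
Interest = €804,321.00, so EBIT − I = €2,275,628.20.
DCL = total CM / (EBIT − I) = €6,496,349.20 / €2,275,628.20 = 2.8547.
%ΔEPS = DCL × %ΔSales = 2.8547 × -22.0% = -62.8%.

-62.8%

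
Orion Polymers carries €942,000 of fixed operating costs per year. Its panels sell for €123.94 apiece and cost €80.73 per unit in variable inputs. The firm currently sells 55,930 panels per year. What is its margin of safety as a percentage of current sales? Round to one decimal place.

Each unit contributes €123.94 − €80.73 = €43.21. Break-even units = €942,000 ÷ €43.21 = 21,800.51; break-even revenue = 21,800.51 × €123.94 = €2,701,955.10.
Current sales = 55,930 × €123.94 = €6,931,964.20.
Margin of safety = (€6,931,964.20 − €2,701,955.10) ÷ €6,931,964.20 = 61.0%.

61.0%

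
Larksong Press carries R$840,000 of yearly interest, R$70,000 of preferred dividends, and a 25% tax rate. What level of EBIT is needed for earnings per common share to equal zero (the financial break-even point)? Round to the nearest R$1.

R$933,333

Preferred dividends are paid after tax, so their pre-tax equivalent is R$70,000 ÷ (1 − 0.25) = R$93,333.33.
Financial break-even EBIT = interest + D_p ÷ (1 − t) = R$840,000 + R$93,333.33 = R$933,333.33.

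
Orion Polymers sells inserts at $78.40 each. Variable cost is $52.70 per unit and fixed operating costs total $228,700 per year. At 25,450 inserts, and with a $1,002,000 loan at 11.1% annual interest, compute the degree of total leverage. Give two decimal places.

2.08

At 25,450 units, contribution = 25,450 × $25.70 = $654,065.00.
Operating income = contribution − fixed costs = $654,065.00 − $228,700 = $425,365.00. Interest = $111,222.00.
DOL = $654,065.00 ÷ $425,365.00 = 1.5377; DFL = $425,365.00 ÷ $314,143.00 = 1.3540.
Combined leverage = 1.5377 × 1.3540 = 2.0820.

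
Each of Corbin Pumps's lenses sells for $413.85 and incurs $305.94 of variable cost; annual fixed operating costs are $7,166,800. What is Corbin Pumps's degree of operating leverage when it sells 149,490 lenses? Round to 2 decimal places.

1.80

At 149,490 units, contribution = 149,490 × $107.91 = $16,131,465.90.
EBIT = $16,131,465.90 − $7,166,800 = $8,964,665.90.
Degree of operating leverage = $16,131,465.90 / $8,964,665.90 = 1.7994.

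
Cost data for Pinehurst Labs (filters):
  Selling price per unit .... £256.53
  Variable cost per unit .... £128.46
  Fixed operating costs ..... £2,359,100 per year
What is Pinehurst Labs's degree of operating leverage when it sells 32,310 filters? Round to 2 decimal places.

2.33

At 32,310 units, contribution = 32,310 × £128.07 = £4,137,941.70.
Operating income = contribution − fixed costs = £4,137,941.70 − £2,359,100 = £1,778,841.70.
DOL = contribution ÷ EBIT = £4,137,941.70 ÷ £1,778,841.70 = 2.3262.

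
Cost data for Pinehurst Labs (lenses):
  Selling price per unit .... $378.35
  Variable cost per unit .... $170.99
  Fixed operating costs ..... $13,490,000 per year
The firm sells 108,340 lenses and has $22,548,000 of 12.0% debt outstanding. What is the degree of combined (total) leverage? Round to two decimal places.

3.58

At 108,340 units, contribution = 108,340 × $207.36 = $22,465,382.40.
Subtracting fixed costs: EBIT = $22,465,382.40 − $13,490,000 = $8,975,382.40. Interest = $2,705,760.00, so EBIT − I = $6,269,622.40.
DCL = contribution ÷ (EBIT − I) = $22,465,382.40 ÷ $6,269,622.40 = 3.5832.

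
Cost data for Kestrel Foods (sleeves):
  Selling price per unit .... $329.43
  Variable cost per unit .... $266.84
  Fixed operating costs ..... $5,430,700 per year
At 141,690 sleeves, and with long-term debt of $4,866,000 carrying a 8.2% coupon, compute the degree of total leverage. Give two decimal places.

Contribution at this volume is 141,690 × $62.59 = $8,868,377.10.
Subtracting fixed costs: EBIT = $8,868,377.10 − $5,430,700 = $3,437,677.10. Interest = $399,012.00.
DOL = $8,868,377.10 ÷ $3,437,677.10 = 2.5798; DFL = $3,437,677.10 ÷ $3,038,665.10 = 1.1313.
DCL = DOL × DFL = 2.5798 × 1.1313 = 2.9185.

2.92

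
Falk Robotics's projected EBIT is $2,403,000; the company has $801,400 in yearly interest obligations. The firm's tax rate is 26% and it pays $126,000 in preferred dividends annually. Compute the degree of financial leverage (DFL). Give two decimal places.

Interest = $801,400.00.
Pre-tax preferred-dividend burden = $126,000 ÷ (1 − 0.26) = $170,270.27.
DFL = EBIT ÷ [EBIT − I − D_p/(1−t)] = $2,403,000 ÷ [$2,403,000 − $801,400.00 − $170,270.27] = $2,403,000 ÷ $1,431,329.73 = 1.6789.

1.68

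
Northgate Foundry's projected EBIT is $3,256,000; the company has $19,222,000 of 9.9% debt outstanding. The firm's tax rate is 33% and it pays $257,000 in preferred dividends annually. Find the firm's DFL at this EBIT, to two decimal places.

3.36

Interest = $1,902,978.00.
Pre-tax preferred-dividend burden = $257,000 ÷ (1 − 0.33) = $383,582.09.
DFL = EBIT ÷ [EBIT − I − D_p/(1−t)] = $3,256,000 ÷ [$3,256,000 − $1,902,978.00 − $383,582.09] = $3,256,000 ÷ $969,439.91 = 3.3586.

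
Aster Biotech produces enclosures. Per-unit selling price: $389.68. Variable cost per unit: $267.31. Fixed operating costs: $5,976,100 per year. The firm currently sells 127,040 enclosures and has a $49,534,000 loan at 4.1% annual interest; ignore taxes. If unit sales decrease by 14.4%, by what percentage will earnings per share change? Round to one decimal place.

Total contribution margin = 127,040 × $122.37 = $15,545,884.80.
EBIT = $15,545,884.80 − $5,976,100 = $9,569,784.80.
Interest = $2,030,894.00, so EBIT − I = $7,538,890.80.
Degree of combined leverage = contribution ÷ (EBIT − I) = $15,545,884.80 ÷ $7,538,890.80 = 2.0621.
EPS therefore changes by 2.0621 × (-14.4%) = -29.7%.

-29.7%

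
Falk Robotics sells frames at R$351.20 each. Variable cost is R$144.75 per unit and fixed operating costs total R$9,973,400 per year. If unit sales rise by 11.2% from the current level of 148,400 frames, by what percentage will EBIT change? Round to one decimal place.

+16.6%

Contribution at this volume is 148,400 × R$206.45 = R$30,637,180.00.
EBIT = R$30,637,180.00 − R$9,973,400 = R$20,663,780.00.
DOL = contribution ÷ EBIT = R$30,637,180.00 ÷ R$20,663,780.00 = 1.4827.
%ΔEBIT = DOL × %ΔSales = 1.4827 × +11.2% = +16.6%.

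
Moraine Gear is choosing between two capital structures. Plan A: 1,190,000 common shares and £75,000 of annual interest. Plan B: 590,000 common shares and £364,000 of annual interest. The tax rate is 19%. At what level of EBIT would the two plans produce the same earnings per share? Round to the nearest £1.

Set EPS_A = EPS_B: (EBIT − £75,000)(1 − 0.19) ÷ 1,190,000 = (EBIT − £364,000)(1 − 0.19) ÷ 590,000.
The (1 − t) factor cancels: (EBIT − 75,000) × 590,000 = (EBIT − 364,000) × 1,190,000.
Solving, EBIT = (364,000·1,190,000 − 75,000·590,000) / (1,190,000 − 590,000) = 388,910,000,000 / 600,000 = 648,183.33.

£648,183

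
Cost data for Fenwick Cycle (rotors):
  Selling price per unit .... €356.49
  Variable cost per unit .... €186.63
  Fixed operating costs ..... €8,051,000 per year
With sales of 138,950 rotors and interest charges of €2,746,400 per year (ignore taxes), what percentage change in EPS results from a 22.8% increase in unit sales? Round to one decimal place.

+42.0%

At 138,950 units, contribution = 138,950 × €169.86 = €23,602,047.00.
EBIT = €23,602,047.00 − €8,051,000 = €15,551,047.00.
After interest of €2,746,400.00, pre-tax earnings = €12,804,647.00.
Degree of combined leverage = contribution ÷ (EBIT − I) = €23,602,047.00 ÷ €12,804,647.00 = 1.8432.
%ΔEPS = DCL × %ΔSales = 1.8432 × +22.8% = +42.0%.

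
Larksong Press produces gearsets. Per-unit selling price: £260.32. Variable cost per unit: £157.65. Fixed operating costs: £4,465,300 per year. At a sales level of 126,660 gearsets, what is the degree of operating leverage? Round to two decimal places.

1.52

Contribution at this volume is 126,660 × £102.67 = £13,004,182.20.
Subtracting fixed costs: EBIT = £13,004,182.20 − £4,465,300 = £8,538,882.20.
Degree of operating leverage = £13,004,182.20 / £8,538,882.20 = 1.5229.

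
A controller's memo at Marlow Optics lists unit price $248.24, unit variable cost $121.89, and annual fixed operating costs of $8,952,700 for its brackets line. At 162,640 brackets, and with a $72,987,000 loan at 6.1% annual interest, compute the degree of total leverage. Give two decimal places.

2.88

Total contribution margin = 162,640 × $126.35 = $20,549,564.00.
Subtracting fixed costs: EBIT = $20,549,564.00 − $8,952,700 = $11,596,864.00. Interest = $4,452,207.00, so EBIT − I = $7,144,657.00.
DCL = contribution ÷ (EBIT − I) = $20,549,564.00 ÷ $7,144,657.00 = 2.8762.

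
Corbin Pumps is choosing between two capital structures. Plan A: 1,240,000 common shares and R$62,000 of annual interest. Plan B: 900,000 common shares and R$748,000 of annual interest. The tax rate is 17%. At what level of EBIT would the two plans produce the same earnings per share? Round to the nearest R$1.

At indifference, (EBIT − 62,000)(1 − t)/1,240,000 = (EBIT − 748,000)(1 − t)/900,000.
Cancelling (1 − t) and cross-multiplying: 900,000·(EBIT − 62,000) = 1,240,000·(EBIT − 748,000).
Solving, EBIT = (748,000·1,240,000 − 62,000·900,000) / (1,240,000 − 900,000) = 871,720,000,000 / 340,000 = 2,563,882.35.

R$2,563,882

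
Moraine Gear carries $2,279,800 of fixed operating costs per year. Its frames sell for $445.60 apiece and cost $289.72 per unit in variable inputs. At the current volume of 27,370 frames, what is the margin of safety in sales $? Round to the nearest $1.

$5,679,015

Each unit contributes $445.60 − $289.72 = $155.88. Break-even units = $2,279,800 ÷ $155.88 = 14,625.35; break-even revenue = 14,625.35 × $445.60 = $6,517,057.22.
Current sales = 27,370 × $445.60 = $12,196,072.00.
Margin of safety = $12,196,072.00 − $6,517,057.22 = $5,679,015.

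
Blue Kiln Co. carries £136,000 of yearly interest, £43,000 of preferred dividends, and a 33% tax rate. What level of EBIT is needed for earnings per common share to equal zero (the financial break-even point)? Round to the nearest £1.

Preferred dividends are paid after tax, so their pre-tax equivalent is £43,000 ÷ (1 − 0.33) = £64,179.10.
Financial break-even EBIT = interest + D_p ÷ (1 − t) = £136,000 + £64,179.10 = £200,179.10.

£200,179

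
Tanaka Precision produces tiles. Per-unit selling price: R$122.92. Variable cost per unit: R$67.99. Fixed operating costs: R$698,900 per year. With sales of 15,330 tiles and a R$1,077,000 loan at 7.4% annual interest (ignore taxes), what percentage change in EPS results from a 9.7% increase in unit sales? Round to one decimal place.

Total contribution margin = 15,330 × R$54.93 = R$842,076.90.
EBIT = R$842,076.90 − R$698,900 = R$143,176.90.
After interest of R$79,698.00, pre-tax earnings = R$63,478.90.
Degree of combined leverage = contribution ÷ (EBIT − I) = R$842,076.90 ÷ R$63,478.90 = 13.2655.
EPS therefore changes by 13.2655 × (+9.7%) = +128.7%.

+128.7%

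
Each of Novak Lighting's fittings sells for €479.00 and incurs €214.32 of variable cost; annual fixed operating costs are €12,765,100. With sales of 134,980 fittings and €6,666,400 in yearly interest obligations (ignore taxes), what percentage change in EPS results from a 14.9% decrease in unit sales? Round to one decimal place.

Total contribution margin = 134,980 × €264.68 = €35,726,506.40.
Operating income = contribution − fixed costs = €35,726,506.40 − €12,765,100 = €22,961,406.40.
Interest = €6,666,400.00, so EBIT − I = €16,295,006.40.
Degree of combined leverage = contribution ÷ (EBIT − I) = €35,726,506.40 ÷ €16,295,006.40 = 2.1925.
EPS therefore changes by 2.1925 × (-14.9%) = -32.7%.

-32.7%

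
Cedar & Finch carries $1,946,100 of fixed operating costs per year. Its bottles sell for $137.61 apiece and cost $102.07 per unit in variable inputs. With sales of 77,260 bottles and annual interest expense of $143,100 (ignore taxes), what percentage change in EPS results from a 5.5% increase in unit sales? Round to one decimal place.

Contribution at this volume is 77,260 × $35.54 = $2,745,820.40.
EBIT = $2,745,820.40 − $1,946,100 = $799,720.40.
After interest of $143,100.00, pre-tax earnings = $656,620.40.
DCL = total CM / (EBIT − I) = $2,745,820.40 / $656,620.40 = 4.1817.
%ΔEPS = DCL × %ΔSales = 4.1817 × +5.5% = +23.0%.

+23.0%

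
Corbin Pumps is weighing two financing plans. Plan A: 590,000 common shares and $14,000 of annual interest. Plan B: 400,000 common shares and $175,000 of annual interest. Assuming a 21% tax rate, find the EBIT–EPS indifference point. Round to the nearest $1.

Set EPS_A = EPS_B: (EBIT − $14,000)(1 − 0.21) ÷ 590,000 = (EBIT − $175,000)(1 − 0.21) ÷ 400,000.
The (1 − t) factor cancels: (EBIT − 14,000) × 400,000 = (EBIT − 175,000) × 590,000.
Solving, EBIT = (175,000·590,000 − 14,000·400,000) / (590,000 − 400,000) = 97,650,000,000 / 190,000 = 513,947.37.

$513,947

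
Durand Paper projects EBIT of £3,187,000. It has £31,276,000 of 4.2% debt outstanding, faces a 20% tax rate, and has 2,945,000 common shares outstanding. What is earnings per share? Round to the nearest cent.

£0.51

Interest = £1,313,592.00, so EBT = £3,187,000 − £1,313,592.00 = £1,873,408.00.
Net income = £1,873,408.00 × (1 − 0.20) = £1,498,726.40.
Per share: £1,498,726.40 / 2,945,000 shares = £0.51.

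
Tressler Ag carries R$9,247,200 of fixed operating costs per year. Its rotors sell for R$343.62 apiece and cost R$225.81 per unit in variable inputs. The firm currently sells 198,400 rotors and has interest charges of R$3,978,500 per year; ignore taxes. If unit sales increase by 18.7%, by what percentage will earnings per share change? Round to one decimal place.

At 198,400 units, contribution = 198,400 × R$117.81 = R$23,373,504.00.
EBIT = R$23,373,504.00 − R$9,247,200 = R$14,126,304.00.
Interest = R$3,978,500.00, so EBIT − I = R$10,147,804.00.
DCL = total CM / (EBIT − I) = R$23,373,504.00 / R$10,147,804.00 = 2.3033.
EPS therefore changes by 2.3033 × (+18.7%) = +43.1%.

+43.1%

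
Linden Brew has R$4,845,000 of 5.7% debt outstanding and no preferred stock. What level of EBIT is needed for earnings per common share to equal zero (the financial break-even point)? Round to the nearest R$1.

R$276,165

Annual interest = 5.7% × R$4,845,000 = R$276,165.00.
With no preferred dividends, EPS = 0 when EBIT exactly covers interest, so the financial break-even EBIT is R$276,165.00.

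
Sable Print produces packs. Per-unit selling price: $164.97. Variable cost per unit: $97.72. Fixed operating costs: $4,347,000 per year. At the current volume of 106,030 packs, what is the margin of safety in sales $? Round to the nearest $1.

$6,828,206

Each unit contributes $164.97 − $97.72 = $67.25. Break-even units = $4,347,000 ÷ $67.25 = 64,639.41; break-even revenue = 64,639.41 × $164.97 = $10,663,562.68.
Actual sales revenue = 106,030 × $164.97 = $17,491,769.10.
Margin of safety = $17,491,769.10 − $10,663,562.68 = $6,828,206.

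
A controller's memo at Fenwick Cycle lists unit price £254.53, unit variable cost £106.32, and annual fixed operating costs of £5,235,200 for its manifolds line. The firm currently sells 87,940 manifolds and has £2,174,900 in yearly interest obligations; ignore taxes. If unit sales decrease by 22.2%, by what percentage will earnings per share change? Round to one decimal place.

-51.5%

Total contribution margin = 87,940 × £148.21 = £13,033,587.40.
Subtracting fixed costs: EBIT = £13,033,587.40 − £5,235,200 = £7,798,387.40.
After interest of £2,174,900.00, pre-tax earnings = £5,623,487.40.
DCL = total CM / (EBIT − I) = £13,033,587.40 / £5,623,487.40 = 2.3177.
%ΔEPS = DCL × %ΔSales = 2.3177 × -22.2% = -51.5%.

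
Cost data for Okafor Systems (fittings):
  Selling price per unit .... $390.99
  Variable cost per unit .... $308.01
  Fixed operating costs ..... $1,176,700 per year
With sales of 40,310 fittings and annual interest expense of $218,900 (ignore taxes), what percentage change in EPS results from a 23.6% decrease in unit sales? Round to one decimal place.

At 40,310 units, contribution = 40,310 × $82.98 = $3,344,923.80.
Subtracting fixed costs: EBIT = $3,344,923.80 − $1,176,700 = $2,168,223.80.
Interest = $218,900.00, so EBIT − I = $1,949,323.80.
DCL = total CM / (EBIT − I) = $3,344,923.80 / $1,949,323.80 = 1.7159.
%ΔEPS = DCL × %ΔSales = 1.7159 × -23.6% = -40.5%.

-40.5%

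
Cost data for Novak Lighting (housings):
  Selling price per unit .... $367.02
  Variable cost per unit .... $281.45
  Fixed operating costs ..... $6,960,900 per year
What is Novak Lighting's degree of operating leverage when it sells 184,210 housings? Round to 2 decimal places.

1.79

At 184,210 units, contribution = 184,210 × $85.57 = $15,762,849.70.
Operating income = contribution − fixed costs = $15,762,849.70 − $6,960,900 = $8,801,949.70.
DOL = contribution ÷ EBIT = $15,762,849.70 ÷ $8,801,949.70 = 1.7908.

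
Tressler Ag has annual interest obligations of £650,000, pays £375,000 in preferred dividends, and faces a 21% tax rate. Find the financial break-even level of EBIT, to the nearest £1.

Grossing the preferred dividend up to pre-tax terms: £375,000 / (1 − 0.21) = £474,683.54.
Financial break-even EBIT = interest + D_p ÷ (1 − t) = £650,000 + £474,683.54 = £1,124,683.54.

£1,124,684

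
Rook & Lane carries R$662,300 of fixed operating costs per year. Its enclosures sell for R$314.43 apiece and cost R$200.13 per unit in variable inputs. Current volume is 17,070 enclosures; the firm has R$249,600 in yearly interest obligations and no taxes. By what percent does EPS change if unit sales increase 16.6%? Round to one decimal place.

+31.2%

At 17,070 units, contribution = 17,070 × R$114.30 = R$1,951,101.00.
Subtracting fixed costs: EBIT = R$1,951,101.00 − R$662,300 = R$1,288,801.00.
Interest = R$249,600.00, so EBIT − I = R$1,039,201.00.
DCL = total CM / (EBIT − I) = R$1,951,101.00 / R$1,039,201.00 = 1.8775.
%ΔEPS = DCL × %ΔSales = 1.8775 × +16.6% = +31.2%.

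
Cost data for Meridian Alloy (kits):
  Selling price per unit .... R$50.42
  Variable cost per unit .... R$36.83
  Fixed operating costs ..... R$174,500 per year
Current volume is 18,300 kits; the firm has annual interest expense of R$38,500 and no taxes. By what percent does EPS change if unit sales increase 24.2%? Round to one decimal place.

At 18,300 units, contribution = 18,300 × R$13.59 = R$248,697.00.
Subtracting fixed costs: EBIT = R$248,697.00 − R$174,500 = R$74,197.00.
After interest of R$38,500.00, pre-tax earnings = R$35,697.00.
DCL = total CM / (EBIT − I) = R$248,697.00 / R$35,697.00 = 6.9669.
EPS therefore changes by 6.9669 × (+24.2%) = +168.6%.

+168.6%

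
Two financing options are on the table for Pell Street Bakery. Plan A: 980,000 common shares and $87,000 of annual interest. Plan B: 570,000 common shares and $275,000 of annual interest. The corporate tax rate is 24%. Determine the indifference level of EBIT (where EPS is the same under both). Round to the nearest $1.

At indifference, (EBIT − 87,000)(1 − t)/980,000 = (EBIT − 275,000)(1 − t)/570,000.
The (1 − t) factor cancels: (EBIT − 87,000) × 570,000 = (EBIT − 275,000) × 980,000.
EBIT × (980,000 − 570,000) = 275,000 × 980,000 − 87,000 × 570,000 = 219,910,000,000, so EBIT = 219,910,000,000 ÷ 410,000 = 536,365.85.

$536,366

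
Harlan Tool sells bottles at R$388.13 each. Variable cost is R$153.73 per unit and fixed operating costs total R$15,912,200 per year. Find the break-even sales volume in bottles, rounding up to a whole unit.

67,885 bottles

Contribution margin per unit = R$388.13 − R$153.73 = R$234.40.
Units to break even: R$15,912,200 ÷ R$234.40 = 67,884.81, rounded up to 67,885.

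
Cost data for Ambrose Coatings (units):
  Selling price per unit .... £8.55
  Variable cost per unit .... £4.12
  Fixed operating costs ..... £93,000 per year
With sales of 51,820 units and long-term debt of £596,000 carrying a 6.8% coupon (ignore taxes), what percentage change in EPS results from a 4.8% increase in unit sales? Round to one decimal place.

+11.5%

Contribution at this volume is 51,820 × £4.43 = £229,562.60.
EBIT = £229,562.60 − £93,000 = £136,562.60.
Interest = £40,528.00, so EBIT − I = £96,034.60.
Degree of combined leverage = contribution ÷ (EBIT − I) = £229,562.60 ÷ £96,034.60 = 2.3904.
%ΔEPS = DCL × %ΔSales = 2.3904 × +4.8% = +11.5%.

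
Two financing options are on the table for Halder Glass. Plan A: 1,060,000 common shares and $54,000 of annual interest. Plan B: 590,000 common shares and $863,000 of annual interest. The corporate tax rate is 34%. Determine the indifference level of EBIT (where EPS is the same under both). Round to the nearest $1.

At indifference, (EBIT − 54,000)(1 − t)/1,060,000 = (EBIT − 863,000)(1 − t)/590,000.
Cancelling (1 − t) and cross-multiplying: 590,000·(EBIT − 54,000) = 1,060,000·(EBIT − 863,000).
EBIT × (1,060,000 − 590,000) = 863,000 × 1,060,000 − 54,000 × 590,000 = 882,920,000,000, so EBIT = 882,920,000,000 ÷ 470,000 = 1,878,553.19.

$1,878,553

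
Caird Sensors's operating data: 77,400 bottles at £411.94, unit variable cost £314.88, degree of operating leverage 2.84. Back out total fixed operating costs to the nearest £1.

Total contribution margin = 77,400 × £97.06 = £7,512,444.00.
Since DOL = CM ÷ EBIT, EBIT = £7,512,444.00 ÷ 2.84 = £2,645,226.76.
Fixed costs = CM − EBIT = £7,512,444.00 − £2,645,226.76 = £4,867,217.

£4,867,217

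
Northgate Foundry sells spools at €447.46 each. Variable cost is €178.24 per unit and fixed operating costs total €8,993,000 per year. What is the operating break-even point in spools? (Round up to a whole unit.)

Unit CM = price − variable cost = €447.46 − €178.24 = €269.22.
Units to break even: €8,993,000 ÷ €269.22 = 33,403.91, rounded up to 33,404.

33,404 spools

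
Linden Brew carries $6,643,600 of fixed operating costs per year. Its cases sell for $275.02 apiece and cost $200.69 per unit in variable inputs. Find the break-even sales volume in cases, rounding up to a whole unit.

Unit CM = price − variable cost = $275.02 − $200.69 = $74.33.
Units to break even: $6,643,600 ÷ $74.33 = 89,379.79, rounded up to 89,380.

89,380 cases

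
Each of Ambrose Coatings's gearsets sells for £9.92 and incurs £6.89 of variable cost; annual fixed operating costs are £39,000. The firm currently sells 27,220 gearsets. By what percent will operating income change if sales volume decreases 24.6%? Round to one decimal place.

Total contribution margin = 27,220 × £3.03 = £82,476.60.
Operating income = contribution − fixed costs = £82,476.60 − £39,000 = £43,476.60.
So DOL = total CM / EBIT = £82,476.60 / £43,476.60 = 1.8970.
%ΔEBIT = DOL × %ΔSales = 1.8970 × -24.6% = -46.7%.

-46.7%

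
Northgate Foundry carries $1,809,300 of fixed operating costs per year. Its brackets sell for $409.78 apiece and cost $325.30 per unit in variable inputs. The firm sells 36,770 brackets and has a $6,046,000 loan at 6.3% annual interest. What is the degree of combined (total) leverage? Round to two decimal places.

3.39

Total contribution margin = 36,770 × $84.48 = $3,106,329.60.
EBIT = $3,106,329.60 − $1,809,300 = $1,297,029.60. Interest = $380,898.00.
DOL = $3,106,329.60 ÷ $1,297,029.60 = 2.3950; DFL = $1,297,029.60 ÷ $916,131.60 = 1.4158.
Combined leverage = 2.3950 × 1.4158 = 3.3908.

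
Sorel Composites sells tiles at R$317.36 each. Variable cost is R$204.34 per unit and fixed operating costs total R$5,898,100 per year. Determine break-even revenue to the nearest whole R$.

CM per unit = R$317.36 − R$204.34 = R$113.02; CM ratio = R$113.02 / R$317.36 = 0.3561.
Break-even revenue = fixed costs × price ÷ CM = R$5,898,100 × R$317.36 ÷ R$113.02 = R$16,561,856.

R$16,561,856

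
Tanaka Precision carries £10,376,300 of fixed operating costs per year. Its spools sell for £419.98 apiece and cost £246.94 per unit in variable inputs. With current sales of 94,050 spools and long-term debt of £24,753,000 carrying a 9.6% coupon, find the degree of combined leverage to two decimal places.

4.62

Contribution at this volume is 94,050 × £173.04 = £16,274,412.00.
EBIT = £16,274,412.00 − £10,376,300 = £5,898,112.00. Interest = £2,376,288.00.
DOL = £16,274,412.00 ÷ £5,898,112.00 = 2.7593; DFL = £5,898,112.00 ÷ £3,521,824.00 = 1.6747.
Combined leverage = 2.7593 × 1.6747 = 4.6210.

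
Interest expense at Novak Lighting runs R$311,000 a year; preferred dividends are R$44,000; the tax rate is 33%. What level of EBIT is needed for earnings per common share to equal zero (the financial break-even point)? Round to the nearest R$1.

Preferred dividends are paid after tax, so their pre-tax equivalent is R$44,000 ÷ (1 − 0.33) = R$65,671.64.
Financial break-even EBIT = interest + D_p ÷ (1 − t) = R$311,000 + R$65,671.64 = R$376,671.64.

R$376,672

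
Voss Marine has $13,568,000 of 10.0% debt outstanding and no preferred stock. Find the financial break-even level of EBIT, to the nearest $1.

Annual interest = 10.0% × $13,568,000 = $1,356,800.00.
With no preferred dividends, EPS = 0 when EBIT exactly covers interest, so the financial break-even EBIT is $1,356,800.00.

$1,356,800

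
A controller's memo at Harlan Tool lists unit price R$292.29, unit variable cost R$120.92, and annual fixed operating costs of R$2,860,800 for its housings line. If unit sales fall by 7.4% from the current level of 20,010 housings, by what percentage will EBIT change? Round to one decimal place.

Contribution at this volume is 20,010 × R$171.37 = R$3,429,113.70.
EBIT = R$3,429,113.70 − R$2,860,800 = R$568,313.70.
So DOL = total CM / EBIT = R$3,429,113.70 / R$568,313.70 = 6.0338.
So EBIT moves 6.0338 × (-7.4%) = -44.7%.

-44.7%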